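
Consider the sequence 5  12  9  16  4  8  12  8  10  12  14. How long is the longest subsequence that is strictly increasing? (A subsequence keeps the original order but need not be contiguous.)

Track the smallest tail for each achievable length (strict):
5 → extends → [5]
12 → extends → [5, 12]
9 → replaces 12 → [5, 9]
16 → extends → [5, 9, 16]
4 → replaces 5 → [4, 9, 16]
8 → replaces 9 → [4, 8, 16]
12 → replaces 16 → [4, 8, 12]
8 → already a tail → [4, 8, 12]
10 → replaces 12 → [4, 8, 10]
12 → extends → [4, 8, 10, 12]
14 → extends → [4, 8, 10, 12, 14]
Five tails, so the longest strictly increasing subsequence has length 5 (e.g. 5, 9, 10, 12, 14).

5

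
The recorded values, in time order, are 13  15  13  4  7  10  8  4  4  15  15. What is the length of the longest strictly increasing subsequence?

Track the smallest tail for each achievable length (strict):
13 → extends → [13]
15 → extends → [13, 15]
13 → already a tail → [13, 15]
4 → replaces 13 → [4, 15]
7 → replaces 15 → [4, 7]
10 → extends → [4, 7, 10]
8 → replaces 10 → [4, 7, 8]
4 → already a tail → [4, 7, 8]
4 → already a tail → [4, 7, 8]
15 → extends → [4, 7, 8, 15]
15 → already a tail → [4, 7, 8, 15]
Four tails, so the longest strictly increasing subsequence has length 4 (e.g. 4, 7, 10, 15).

4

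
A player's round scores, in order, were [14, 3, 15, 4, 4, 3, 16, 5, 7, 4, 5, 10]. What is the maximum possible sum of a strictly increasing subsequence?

Let S[i] be the best sum of a strictly increasing subsequence ending at i:
i:      1  2  3  4  5  6  7  8  9 10 11 12
a[i]:  14  3 15  4  4  3 16  5  7  4  5 10
S:     14  3 29  7  7  3 45 12 19  7 12 29
Maximum is 45 (e.g. 14 + 15 + 16).

45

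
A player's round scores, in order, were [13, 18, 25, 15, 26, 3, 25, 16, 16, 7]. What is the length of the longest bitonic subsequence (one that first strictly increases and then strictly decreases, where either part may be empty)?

7

inc[i] = longest strictly increasing subsequence ending at i; dec[i] = longest strictly decreasing subsequence starting at i:
i:      1  2  3  4  5  6  7  8  9 10
a[i]:  13 18 25 15 26  3 25 16 16  7
inc:    1  2  3  2  4  1  3  3  3  2
dec:    2  3  3  2  4  1  3  2  2  1
Best peak at i=5 (value 26): inc=4, dec=4, length 4+4−1 = 7.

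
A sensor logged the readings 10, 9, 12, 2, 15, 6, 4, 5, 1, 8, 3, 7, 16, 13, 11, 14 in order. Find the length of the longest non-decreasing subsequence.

6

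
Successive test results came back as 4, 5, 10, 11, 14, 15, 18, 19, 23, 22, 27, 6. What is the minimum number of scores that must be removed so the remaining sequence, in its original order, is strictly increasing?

2

Fewest deletions = n − (longest strictly increasing subsequence).
Patience tails:
4 → extends → [4]
5 → extends → [4, 5]
10 → extends → [4, 5, 10]
11 → extends → [4, 5, 10, 11]
14 → extends → [4, 5, 10, 11, 14]
15 → extends → [4, 5, 10, 11, 14, 15]
18 → extends → [4, 5, 10, 11, 14, 15, 18]
19 → extends → [4, 5, 10, 11, 14, 15, 18, 19]
23 → extends → [4, 5, 10, 11, 14, 15, 18, 19, 23]
22 → replaces 23 → [4, 5, 10, 11, 14, 15, 18, 19, 22]
27 → extends → [4, 5, 10, 11, 14, 15, 18, 19, 22, 27]
6 → replaces 10 → [4, 5, 6, 11, 14, 15, 18, 19, 22, 27]
Longest strictly increasing subsequence has length 10, so deletions = 12 − 10 = 2.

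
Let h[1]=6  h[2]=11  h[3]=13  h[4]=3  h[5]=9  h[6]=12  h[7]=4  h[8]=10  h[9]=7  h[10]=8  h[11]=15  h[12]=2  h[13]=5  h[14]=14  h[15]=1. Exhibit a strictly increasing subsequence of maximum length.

3, 4, 7, 8, 15

Patience tails give the LIS length; then backtrack through the dp parents:
6 → extends → [6]
11 → extends → [6, 11]
13 → extends → [6, 11, 13]
3 → replaces 6 → [3, 11, 13]
9 → replaces 11 → [3, 9, 13]
12 → replaces 13 → [3, 9, 12]
4 → replaces 9 → [3, 4, 12]
10 → replaces 12 → [3, 4, 10]
7 → replaces 10 → [3, 4, 7]
8 → extends → [3, 4, 7, 8]
15 → extends → [3, 4, 7, 8, 15]
2 → replaces 3 → [2, 4, 7, 8, 15]
5 → replaces 7 → [2, 4, 5, 8, 15]
14 → replaces 15 → [2, 4, 5, 8, 14]
1 → replaces 2 → [1, 4, 5, 8, 14]
Length 5; one witness is 3, 4, 7, 8, 15.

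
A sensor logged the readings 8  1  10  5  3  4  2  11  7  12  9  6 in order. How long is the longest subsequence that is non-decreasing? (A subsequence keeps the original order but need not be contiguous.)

5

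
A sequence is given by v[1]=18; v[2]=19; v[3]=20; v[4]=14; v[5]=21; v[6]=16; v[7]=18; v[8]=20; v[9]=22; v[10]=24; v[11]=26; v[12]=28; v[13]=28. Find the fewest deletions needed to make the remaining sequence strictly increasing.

5

Fewest deletions = n − (longest strictly increasing subsequence).
i:      1  2  3  4  5  6  7  8  9 10 11 12 13
v[i]:  18 19 20 14 21 16 18 20 22 24 26 28 28
dp:     1  2  3  1  4  2  3  4  5  6  7  8  8
max dp = 8, so deletions = 13 − 8 = 5.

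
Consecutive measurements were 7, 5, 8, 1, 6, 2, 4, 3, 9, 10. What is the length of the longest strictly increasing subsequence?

5

Track the smallest tail for each achievable length (strict):
7 → extends → [7]
5 → replaces 7 → [5]
8 → extends → [5, 8]
1 → replaces 5 → [1, 8]
6 → replaces 8 → [1, 6]
2 → replaces 6 → [1, 2]
4 → extends → [1, 2, 4]
3 → replaces 4 → [1, 2, 3]
9 → extends → [1, 2, 3, 9]
10 → extends → [1, 2, 3, 9, 10]
Five tails, so the longest strictly increasing subsequence has length 5 (e.g. 1, 2, 4, 9, 10).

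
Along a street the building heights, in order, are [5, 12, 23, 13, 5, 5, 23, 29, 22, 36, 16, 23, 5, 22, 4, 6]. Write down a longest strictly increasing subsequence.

5, 12, 13, 23, 29, 36

Patience tails give the LIS length; then backtrack through the dp parents:
5 → extends → [5]
12 → extends → [5, 12]
23 → extends → [5, 12, 23]
13 → replaces 23 → [5, 12, 13]
5 → already a tail → [5, 12, 13]
5 → already a tail → [5, 12, 13]
23 → extends → [5, 12, 13, 23]
29 → extends → [5, 12, 13, 23, 29]
22 → replaces 23 → [5, 12, 13, 22, 29]
36 → extends → [5, 12, 13, 22, 29, 36]
16 → replaces 22 → [5, 12, 13, 16, 29, 36]
23 → replaces 29 → [5, 12, 13, 16, 23, 36]
5 → already a tail → [5, 12, 13, 16, 23, 36]
22 → replaces 23 → [5, 12, 13, 16, 22, 36]
4 → replaces 5 → [4, 12, 13, 16, 22, 36]
6 → replaces 12 → [4, 6, 13, 16, 22, 36]
Length 6; one witness is 5, 12, 13, 23, 29, 36.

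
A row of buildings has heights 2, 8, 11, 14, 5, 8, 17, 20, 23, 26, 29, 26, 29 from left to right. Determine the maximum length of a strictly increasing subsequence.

9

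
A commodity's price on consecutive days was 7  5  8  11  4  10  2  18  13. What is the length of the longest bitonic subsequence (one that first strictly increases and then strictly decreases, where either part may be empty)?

inc[i] = longest strictly increasing subsequence ending at i; dec[i] = longest strictly decreasing subsequence starting at i:
i:      1  2  3  4  5  6  7  8  9
a[i]:   7  5  8 11  4 10  2 18 13
inc:    1  1  2  3  1  3  1  4  4
dec:    4  3  3  3  2  2  1  2  1
Best peak at i=4 (value 11): inc=3, dec=3, length 3+3−1 = 5.

5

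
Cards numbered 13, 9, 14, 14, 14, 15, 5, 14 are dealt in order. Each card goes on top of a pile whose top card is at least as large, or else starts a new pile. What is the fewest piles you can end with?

The minimum number of non-increasing subsequences covering a sequence equals the length of its longest strictly increasing subsequence.
LIS length is 3 (e.g. 13, 14, 15), so 3 piles are needed.

3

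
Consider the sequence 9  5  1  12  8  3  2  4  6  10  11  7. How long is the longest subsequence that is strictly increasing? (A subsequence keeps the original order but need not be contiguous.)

Let dp[i] be the length of the longest such subsequence ending at index i:
i:      1  2  3  4  5  6  7  8  9 10 11 12
a[i]:   9  5  1 12  8  3  2  4  6 10 11  7
dp:     1  1  1  2  2  2  2  3  4  5  6  5
Maximum dp value is 6.

6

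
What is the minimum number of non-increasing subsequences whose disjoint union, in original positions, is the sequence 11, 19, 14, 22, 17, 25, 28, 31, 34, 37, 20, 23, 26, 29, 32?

8

Place each on the leftmost legal pile:
11 → new pile 1 (tops now [11])
19 → new pile 2 (tops now [11, 19])
14 → pile 2 (tops now [11, 14])
22 → new pile 3 (tops now [11, 14, 22])
17 → pile 3 (tops now [11, 14, 17])
25 → new pile 4 (tops now [11, 14, 17, 25])
28 → new pile 5 (tops now [11, 14, 17, 25, 28])
31 → new pile 6 (tops now [11, 14, 17, 25, 28, 31])
34 → new pile 7 (tops now [11, 14, 17, 25, 28, 31, 34])
37 → new pile 8 (tops now [11, 14, 17, 25, 28, 31, 34, 37])
20 → pile 4 (tops now [11, 14, 17, 20, 28, 31, 34, 37])
23 → pile 5 (tops now [11, 14, 17, 20, 23, 31, 34, 37])
26 → pile 6 (tops now [11, 14, 17, 20, 23, 26, 34, 37])
29 → pile 7 (tops now [11, 14, 17, 20, 23, 26, 29, 37])
32 → pile 8 (tops now [11, 14, 17, 20, 23, 26, 29, 32])
Eight piles.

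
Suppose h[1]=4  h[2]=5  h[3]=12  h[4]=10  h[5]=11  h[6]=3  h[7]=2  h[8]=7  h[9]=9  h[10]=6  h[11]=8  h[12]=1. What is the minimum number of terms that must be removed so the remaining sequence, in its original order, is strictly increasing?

8

Fewest deletions = n − (longest strictly increasing subsequence).
Patience tails:
4 → extends → [4]
5 → extends → [4, 5]
12 → extends → [4, 5, 12]
10 → replaces 12 → [4, 5, 10]
11 → extends → [4, 5, 10, 11]
3 → replaces 4 → [3, 5, 10, 11]
2 → replaces 3 → [2, 5, 10, 11]
7 → replaces 10 → [2, 5, 7, 11]
9 → replaces 11 → [2, 5, 7, 9]
6 → replaces 7 → [2, 5, 6, 9]
8 → replaces 9 → [2, 5, 6, 8]
1 → replaces 2 → [1, 5, 6, 8]
Longest strictly increasing subsequence has length 4, so deletions = 12 − 4 = 8.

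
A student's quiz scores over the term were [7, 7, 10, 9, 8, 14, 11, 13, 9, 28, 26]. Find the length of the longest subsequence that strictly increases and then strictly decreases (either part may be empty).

6

inc[i] = longest strictly increasing subsequence ending at i; dec[i] = longest strictly decreasing subsequence starting at i:
i:      1  2  3  4  5  6  7  8  9 10 11
a[i]:   7  7 10  9  8 14 11 13  9 28 26
inc:    1  1  2  2  2  3  3  4  3  5  5
dec:    1  1  3  2  1  3  2  2  1  2  1
Best peak at i=10 (value 28): inc=5, dec=2, length 5+2−1 = 6.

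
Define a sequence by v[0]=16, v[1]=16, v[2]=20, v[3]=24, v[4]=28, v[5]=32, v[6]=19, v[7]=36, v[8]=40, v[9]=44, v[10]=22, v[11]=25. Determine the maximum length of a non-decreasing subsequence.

9

Track the smallest tail for each achievable length (allowing ties):
16 → extends → [16]
16 → extends → [16, 16]
20 → extends → [16, 16, 20]
24 → extends → [16, 16, 20, 24]
28 → extends → [16, 16, 20, 24, 28]
32 → extends → [16, 16, 20, 24, 28, 32]
19 → replaces 20 → [16, 16, 19, 24, 28, 32]
36 → extends → [16, 16, 19, 24, 28, 32, 36]
40 → extends → [16, 16, 19, 24, 28, 32, 36, 40]
44 → extends → [16, 16, 19, 24, 28, 32, 36, 40, 44]
22 → replaces 24 → [16, 16, 19, 22, 28, 32, 36, 40, 44]
25 → replaces 28 → [16, 16, 19, 22, 25, 32, 36, 40, 44]
Nine tails, so the longest non-decreasing subsequence has length 9 (e.g. 16, 16, 20, 24, 28, 32, 36, 40, 44).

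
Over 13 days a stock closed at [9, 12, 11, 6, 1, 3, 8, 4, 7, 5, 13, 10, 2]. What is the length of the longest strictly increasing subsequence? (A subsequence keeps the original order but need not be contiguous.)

Let dp[i] be the length of the longest such subsequence ending at index i:
i:      1  2  3  4  5  6  7  8  9 10 11 12 13
a[i]:   9 12 11  6  1  3  8  4  7  5 13 10  2
dp:     1  2  2  1  1  2  3  3  4  4  5  5  2
Maximum dp value is 5.

5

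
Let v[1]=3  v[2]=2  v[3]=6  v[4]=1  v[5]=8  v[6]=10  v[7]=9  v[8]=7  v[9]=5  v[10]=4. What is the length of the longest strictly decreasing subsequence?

5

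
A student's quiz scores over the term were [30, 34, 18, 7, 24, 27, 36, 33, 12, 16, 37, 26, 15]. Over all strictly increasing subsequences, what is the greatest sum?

142

Let S[i] be the best sum of a strictly increasing subsequence ending at i:
i:       1   2   3   4   5   6   7   8   9  10  11  12  13
a[i]:   30  34  18   7  24  27  36  33  12  16  37  26  15
S:      30  64  18   7  42  69 105 102  19  35 142  68  34
Maximum is 142 (e.g. 18 + 24 + 27 + 36 + 37).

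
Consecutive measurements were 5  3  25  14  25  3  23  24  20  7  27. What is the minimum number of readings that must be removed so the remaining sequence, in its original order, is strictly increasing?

Fewest deletions = n − (longest strictly increasing subsequence).
Patience tails:
5 → extends → [5]
3 → replaces 5 → [3]
25 → extends → [3, 25]
14 → replaces 25 → [3, 14]
25 → extends → [3, 14, 25]
3 → already a tail → [3, 14, 25]
23 → replaces 25 → [3, 14, 23]
24 → extends → [3, 14, 23, 24]
20 → replaces 23 → [3, 14, 20, 24]
7 → replaces 14 → [3, 7, 20, 24]
27 → extends → [3, 7, 20, 24, 27]
Longest strictly increasing subsequence has length 5, so deletions = 11 − 5 = 6.

6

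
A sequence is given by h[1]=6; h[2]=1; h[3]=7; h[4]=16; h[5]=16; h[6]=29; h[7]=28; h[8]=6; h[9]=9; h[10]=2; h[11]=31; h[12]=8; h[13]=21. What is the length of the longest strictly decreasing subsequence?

4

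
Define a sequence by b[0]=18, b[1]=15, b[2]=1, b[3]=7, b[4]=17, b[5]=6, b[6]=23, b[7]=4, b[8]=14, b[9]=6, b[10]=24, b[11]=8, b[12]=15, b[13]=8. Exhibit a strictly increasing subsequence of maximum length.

1, 7, 17, 23, 24

Patience tails give the LIS length; then backtrack through the dp parents:
18 → extends → [18]
15 → replaces 18 → [15]
1 → replaces 15 → [1]
7 → extends → [1, 7]
17 → extends → [1, 7, 17]
6 → replaces 7 → [1, 6, 17]
23 → extends → [1, 6, 17, 23]
4 → replaces 6 → [1, 4, 17, 23]
14 → replaces 17 → [1, 4, 14, 23]
6 → replaces 14 → [1, 4, 6, 23]
24 → extends → [1, 4, 6, 23, 24]
8 → replaces 23 → [1, 4, 6, 8, 24]
15 → replaces 24 → [1, 4, 6, 8, 15]
8 → already a tail → [1, 4, 6, 8, 15]
Length 5; one witness is 1, 7, 17, 23, 24.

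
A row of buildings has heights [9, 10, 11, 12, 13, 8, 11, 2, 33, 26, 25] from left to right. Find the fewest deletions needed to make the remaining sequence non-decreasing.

Fewest deletions = n − (longest non-decreasing subsequence).
i:      1  2  3  4  5  6  7  8  9 10 11
a[i]:   9 10 11 12 13  8 11  2 33 26 25
dp:     1  2  3  4  5  1  4  1  6  6  6
max dp = 6, so deletions = 11 − 6 = 5.

5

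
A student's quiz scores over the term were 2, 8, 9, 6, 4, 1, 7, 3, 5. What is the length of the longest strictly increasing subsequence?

Track the smallest tail for each achievable length (strict):
2 → extends → [2]
8 → extends → [2, 8]
9 → extends → [2, 8, 9]
6 → replaces 8 → [2, 6, 9]
4 → replaces 6 → [2, 4, 9]
1 → replaces 2 → [1, 4, 9]
7 → replaces 9 → [1, 4, 7]
3 → replaces 4 → [1, 3, 7]
5 → replaces 7 → [1, 3, 5]
Three tails, so the longest strictly increasing subsequence has length 3 (e.g. 2, 8, 9).

3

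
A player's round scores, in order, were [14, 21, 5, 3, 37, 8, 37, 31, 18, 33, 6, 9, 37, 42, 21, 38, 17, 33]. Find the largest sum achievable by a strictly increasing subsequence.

178

Let S[i] be the best sum of a strictly increasing subsequence ending at i:
i:       1   2   3   4   5   6   7   8   9  10  11  12  13  14  15  16  17  18
a[i]:   14  21   5   3  37   8  37  31  18  33   6   9  37  42  21  38  17  33
S:      14  35   5   3  72  13  72  66  32  99  11  22 136 178  53 174  39  99
Maximum is 178 (e.g. 14 + 21 + 31 + 33 + 37 + 42).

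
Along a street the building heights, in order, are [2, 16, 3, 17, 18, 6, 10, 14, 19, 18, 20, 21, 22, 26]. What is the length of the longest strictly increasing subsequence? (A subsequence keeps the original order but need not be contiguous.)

10

Let dp[i] be the length of the longest such subsequence ending at index i:
i:      1  2  3  4  5  6  7  8  9 10 11 12 13 14
a[i]:   2 16  3 17 18  6 10 14 19 18 20 21 22 26
dp:     1  2  2  3  4  3  4  5  6  6  7  8  9 10
Maximum dp value is 10.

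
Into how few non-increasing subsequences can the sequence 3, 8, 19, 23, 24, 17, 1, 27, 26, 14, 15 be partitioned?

6

The minimum number of non-increasing subsequences covering a sequence equals the length of its longest strictly increasing subsequence.
LIS length is 6 (e.g. 3, 8, 19, 23, 24, 27), so 6 piles are needed.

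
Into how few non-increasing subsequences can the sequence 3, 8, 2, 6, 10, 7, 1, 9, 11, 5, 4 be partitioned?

5

The minimum number of non-increasing subsequences covering a sequence equals the length of its longest strictly increasing subsequence.
LIS length is 5 (e.g. 3, 6, 7, 9, 11), so 5 piles are needed.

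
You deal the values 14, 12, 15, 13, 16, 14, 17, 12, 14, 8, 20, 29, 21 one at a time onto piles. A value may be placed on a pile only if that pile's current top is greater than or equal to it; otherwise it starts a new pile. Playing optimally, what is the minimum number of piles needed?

Place each on the leftmost legal pile:
14 → new pile 1 (tops now [14])
12 → pile 1 (tops now [12])
15 → new pile 2 (tops now [12, 15])
13 → pile 2 (tops now [12, 13])
16 → new pile 3 (tops now [12, 13, 16])
14 → pile 3 (tops now [12, 13, 14])
17 → new pile 4 (tops now [12, 13, 14, 17])
12 → pile 1 (tops now [12, 13, 14, 17])
14 → pile 3 (tops now [12, 13, 14, 17])
8 → pile 1 (tops now [8, 13, 14, 17])
20 → new pile 5 (tops now [8, 13, 14, 17, 20])
29 → new pile 6 (tops now [8, 13, 14, 17, 20, 29])
21 → pile 6 (tops now [8, 13, 14, 17, 20, 21])
Six piles.

6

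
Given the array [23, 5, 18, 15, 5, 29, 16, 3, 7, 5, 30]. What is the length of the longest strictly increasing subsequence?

Track the smallest tail for each achievable length (strict):
23 → extends → [23]
5 → replaces 23 → [5]
18 → extends → [5, 18]
15 → replaces 18 → [5, 15]
5 → already a tail → [5, 15]
29 → extends → [5, 15, 29]
16 → replaces 29 → [5, 15, 16]
3 → replaces 5 → [3, 15, 16]
7 → replaces 15 → [3, 7, 16]
5 → replaces 7 → [3, 5, 16]
30 → extends → [3, 5, 16, 30]
Four tails, so the longest strictly increasing subsequence has length 4 (e.g. 5, 18, 29, 30).

4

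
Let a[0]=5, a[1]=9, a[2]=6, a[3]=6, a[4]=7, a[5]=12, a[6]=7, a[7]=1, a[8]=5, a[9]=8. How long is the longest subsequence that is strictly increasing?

4

Track the smallest tail for each achievable length (strict):
5 → extends → [5]
9 → extends → [5, 9]
6 → replaces 9 → [5, 6]
6 → already a tail → [5, 6]
7 → extends → [5, 6, 7]
12 → extends → [5, 6, 7, 12]
7 → already a tail → [5, 6, 7, 12]
1 → replaces 5 → [1, 6, 7, 12]
5 → replaces 6 → [1, 5, 7, 12]
8 → replaces 12 → [1, 5, 7, 8]
Four tails, so the longest strictly increasing subsequence has length 4 (e.g. 5, 6, 7, 12).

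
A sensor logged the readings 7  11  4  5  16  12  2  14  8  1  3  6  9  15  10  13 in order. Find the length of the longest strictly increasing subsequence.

Track the smallest tail for each achievable length (strict):
7 → extends → [7]
11 → extends → [7, 11]
4 → replaces 7 → [4, 11]
5 → replaces 11 → [4, 5]
16 → extends → [4, 5, 16]
12 → replaces 16 → [4, 5, 12]
2 → replaces 4 → [2, 5, 12]
14 → extends → [2, 5, 12, 14]
8 → replaces 12 → [2, 5, 8, 14]
1 → replaces 2 → [1, 5, 8, 14]
3 → replaces 5 → [1, 3, 8, 14]
6 → replaces 8 → [1, 3, 6, 14]
9 → replaces 14 → [1, 3, 6, 9]
15 → extends → [1, 3, 6, 9, 15]
10 → replaces 15 → [1, 3, 6, 9, 10]
13 → extends → [1, 3, 6, 9, 10, 13]
Six tails, so the longest strictly increasing subsequence has length 6 (e.g. 4, 5, 8, 9, 10, 13).

6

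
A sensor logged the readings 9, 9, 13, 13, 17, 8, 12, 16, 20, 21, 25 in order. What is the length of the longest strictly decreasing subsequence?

2

Let dp[i] be the longest strictly decreasing subsequence ending at i:
i:      1  2  3  4  5  6  7  8  9 10 11
a[i]:   9  9 13 13 17  8 12 16 20 21 25
dp:     1  1  1  1  1  2  2  2  1  1  1
Maximum is 2.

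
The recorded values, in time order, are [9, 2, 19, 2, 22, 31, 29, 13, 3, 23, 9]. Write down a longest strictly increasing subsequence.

Patience tails give the LIS length; then backtrack through the dp parents:
9 → extends → [9]
2 → replaces 9 → [2]
19 → extends → [2, 19]
2 → already a tail → [2, 19]
22 → extends → [2, 19, 22]
31 → extends → [2, 19, 22, 31]
29 → replaces 31 → [2, 19, 22, 29]
13 → replaces 19 → [2, 13, 22, 29]
3 → replaces 13 → [2, 3, 22, 29]
23 → replaces 29 → [2, 3, 22, 23]
9 → replaces 22 → [2, 3, 9, 23]
Length 4; one witness is 9, 19, 22, 31.

9, 19, 22, 31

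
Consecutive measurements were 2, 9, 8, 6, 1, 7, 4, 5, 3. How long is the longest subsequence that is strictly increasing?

3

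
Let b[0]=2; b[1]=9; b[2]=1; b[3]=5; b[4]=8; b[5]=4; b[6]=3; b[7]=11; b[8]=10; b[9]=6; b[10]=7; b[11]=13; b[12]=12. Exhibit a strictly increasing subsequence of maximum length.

Patience tails give the LIS length; then backtrack through the dp parents:
2 → extends → [2]
9 → extends → [2, 9]
1 → replaces 2 → [1, 9]
5 → replaces 9 → [1, 5]
8 → extends → [1, 5, 8]
4 → replaces 5 → [1, 4, 8]
3 → replaces 4 → [1, 3, 8]
11 → extends → [1, 3, 8, 11]
10 → replaces 11 → [1, 3, 8, 10]
6 → replaces 8 → [1, 3, 6, 10]
7 → replaces 10 → [1, 3, 6, 7]
13 → extends → [1, 3, 6, 7, 13]
12 → replaces 13 → [1, 3, 6, 7, 12]
Length 5; one witness is 2, 5, 8, 11, 13.

2, 5, 8, 11, 13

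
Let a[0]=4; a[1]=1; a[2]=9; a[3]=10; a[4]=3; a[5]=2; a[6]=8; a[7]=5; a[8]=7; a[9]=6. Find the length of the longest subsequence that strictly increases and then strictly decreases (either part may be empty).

inc[i] = longest strictly increasing subsequence ending at i; dec[i] = longest strictly decreasing subsequence starting at i:
i:      0  1  2  3  4  5  6  7  8  9
a[i]:   4  1  9 10  3  2  8  5  7  6
inc:    1  1  2  3  2  2  3  3  4  4
dec:    3  1  4  4  2  1  3  1  2  1
Best peak at i=3 (value 10): inc=3, dec=4, length 3+4−1 = 6.

6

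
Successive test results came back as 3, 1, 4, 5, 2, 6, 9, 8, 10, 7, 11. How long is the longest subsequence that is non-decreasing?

7

Let dp[i] be the length of the longest such subsequence ending at index i:
i:      1  2  3  4  5  6  7  8  9 10 11
a[i]:   3  1  4  5  2  6  9  8 10  7 11
dp:     1  1  2  3  2  4  5  5  6  5  7
Maximum dp value is 7.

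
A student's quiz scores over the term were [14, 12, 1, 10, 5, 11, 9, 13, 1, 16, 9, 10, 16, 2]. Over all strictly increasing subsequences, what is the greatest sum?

Let S[i] be the best sum of a strictly increasing subsequence ending at i:
i:      1  2  3  4  5  6  7  8  9 10 11 12 13 14
a[i]:  14 12  1 10  5 11  9 13  1 16  9 10 16  2
S:     14 12  1 11  6 22 15 35  1 51 15 25 51  3
Maximum is 51 (e.g. 1 + 10 + 11 + 13 + 16).

51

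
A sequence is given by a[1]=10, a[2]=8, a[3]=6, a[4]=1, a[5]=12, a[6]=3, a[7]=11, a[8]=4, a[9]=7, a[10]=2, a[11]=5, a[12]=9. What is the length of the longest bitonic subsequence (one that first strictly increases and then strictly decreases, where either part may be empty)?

5

inc[i] = longest strictly increasing subsequence ending at i; dec[i] = longest strictly decreasing subsequence starting at i:
i:      1  2  3  4  5  6  7  8  9 10 11 12
a[i]:  10  8  6  1 12  3 11  4  7  2  5  9
inc:    1  1  1  1  2  2  3  3  4  2  4  5
dec:    5  4  3  1  4  2  3  2  2  1  1  1
Best peak at i=1 (value 10): inc=1, dec=5, length 1+5−1 = 5.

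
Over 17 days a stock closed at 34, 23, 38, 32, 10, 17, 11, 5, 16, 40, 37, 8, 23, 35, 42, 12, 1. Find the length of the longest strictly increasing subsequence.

Let dp[i] be the length of the longest such subsequence ending at index i:
i:      1  2  3  4  5  6  7  8  9 10 11 12 13 14 15 16 17
a[i]:  34 23 38 32 10 17 11  5 16 40 37  8 23 35 42 12  1
dp:     1  1  2  2  1  2  2  1  3  4  4  2  4  5  6  3  1
Maximum dp value is 6.

6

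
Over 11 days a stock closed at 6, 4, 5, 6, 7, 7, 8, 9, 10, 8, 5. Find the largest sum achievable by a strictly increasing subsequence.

49

Let S[i] be the best sum of a strictly increasing subsequence ending at i:
i:      1  2  3  4  5  6  7  8  9 10 11
a[i]:   6  4  5  6  7  7  8  9 10  8  5
S:      6  4  9 15 22 22 30 39 49 30  9
Maximum is 49 (e.g. 4 + 5 + 6 + 7 + 8 + 9 + 10).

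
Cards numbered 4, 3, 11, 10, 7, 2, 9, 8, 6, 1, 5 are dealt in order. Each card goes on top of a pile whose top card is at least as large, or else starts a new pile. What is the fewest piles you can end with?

Place each on the leftmost legal pile:
4 → new pile 1 (tops now [4])
3 → pile 1 (tops now [3])
11 → new pile 2 (tops now [3, 11])
10 → pile 2 (tops now [3, 10])
7 → pile 2 (tops now [3, 7])
2 → pile 1 (tops now [2, 7])
9 → new pile 3 (tops now [2, 7, 9])
8 → pile 3 (tops now [2, 7, 8])
6 → pile 2 (tops now [2, 6, 8])
1 → pile 1 (tops now [1, 6, 8])
5 → pile 2 (tops now [1, 5, 8])
Three piles.

3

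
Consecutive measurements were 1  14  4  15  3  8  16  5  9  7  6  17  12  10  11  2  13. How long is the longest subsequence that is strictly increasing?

Track the smallest tail for each achievable length (strict):
1 → extends → [1]
14 → extends → [1, 14]
4 → replaces 14 → [1, 4]
15 → extends → [1, 4, 15]
3 → replaces 4 → [1, 3, 15]
8 → replaces 15 → [1, 3, 8]
16 → extends → [1, 3, 8, 16]
5 → replaces 8 → [1, 3, 5, 16]
9 → replaces 16 → [1, 3, 5, 9]
7 → replaces 9 → [1, 3, 5, 7]
6 → replaces 7 → [1, 3, 5, 6]
17 → extends → [1, 3, 5, 6, 17]
12 → replaces 17 → [1, 3, 5, 6, 12]
10 → replaces 12 → [1, 3, 5, 6, 10]
11 → extends → [1, 3, 5, 6, 10, 11]
2 → replaces 3 → [1, 2, 5, 6, 10, 11]
13 → extends → [1, 2, 5, 6, 10, 11, 13]
Seven tails, so the longest strictly increasing subsequence has length 7 (e.g. 1, 4, 8, 9, 10, 11, 13).

7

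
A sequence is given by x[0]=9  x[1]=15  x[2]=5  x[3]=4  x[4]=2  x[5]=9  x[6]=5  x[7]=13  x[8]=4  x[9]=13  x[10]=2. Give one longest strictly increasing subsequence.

5, 9, 13

Patience tails give the LIS length; then backtrack through the dp parents:
9 → extends → [9]
15 → extends → [9, 15]
5 → replaces 9 → [5, 15]
4 → replaces 5 → [4, 15]
2 → replaces 4 → [2, 15]
9 → replaces 15 → [2, 9]
5 → replaces 9 → [2, 5]
13 → extends → [2, 5, 13]
4 → replaces 5 → [2, 4, 13]
13 → already a tail → [2, 4, 13]
2 → already a tail → [2, 4, 13]
Length 3; one witness is 5, 9, 13.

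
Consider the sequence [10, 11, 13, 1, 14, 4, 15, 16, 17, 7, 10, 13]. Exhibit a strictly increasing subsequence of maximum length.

Patience tails give the LIS length; then backtrack through the dp parents:
10 → extends → [10]
11 → extends → [10, 11]
13 → extends → [10, 11, 13]
1 → replaces 10 → [1, 11, 13]
14 → extends → [1, 11, 13, 14]
4 → replaces 11 → [1, 4, 13, 14]
15 → extends → [1, 4, 13, 14, 15]
16 → extends → [1, 4, 13, 14, 15, 16]
17 → extends → [1, 4, 13, 14, 15, 16, 17]
7 → replaces 13 → [1, 4, 7, 14, 15, 16, 17]
10 → replaces 14 → [1, 4, 7, 10, 15, 16, 17]
13 → replaces 15 → [1, 4, 7, 10, 13, 16, 17]
Length 7; one witness is 10, 11, 13, 14, 15, 16, 17.

10, 11, 13, 14, 15, 16, 17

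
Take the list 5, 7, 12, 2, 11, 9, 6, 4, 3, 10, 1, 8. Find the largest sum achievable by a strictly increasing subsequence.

31

Let S[i] be the best sum of a strictly increasing subsequence ending at i:
i:      1  2  3  4  5  6  7  8  9 10 11 12
a[i]:   5  7 12  2 11  9  6  4  3 10  1  8
S:      5 12 24  2 23 21 11  6  5 31  1 20
Maximum is 31 (e.g. 5 + 7 + 9 + 10).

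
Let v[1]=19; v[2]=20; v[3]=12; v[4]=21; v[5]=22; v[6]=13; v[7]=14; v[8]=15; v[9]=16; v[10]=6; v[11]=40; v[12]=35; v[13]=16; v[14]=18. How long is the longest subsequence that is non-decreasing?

Track the smallest tail for each achievable length (allowing ties):
19 → extends → [19]
20 → extends → [19, 20]
12 → replaces 19 → [12, 20]
21 → extends → [12, 20, 21]
22 → extends → [12, 20, 21, 22]
13 → replaces 20 → [12, 13, 21, 22]
14 → replaces 21 → [12, 13, 14, 22]
15 → replaces 22 → [12, 13, 14, 15]
16 → extends → [12, 13, 14, 15, 16]
6 → replaces 12 → [6, 13, 14, 15, 16]
40 → extends → [6, 13, 14, 15, 16, 40]
35 → replaces 40 → [6, 13, 14, 15, 16, 35]
16 → replaces 35 → [6, 13, 14, 15, 16, 16]
18 → extends → [6, 13, 14, 15, 16, 16, 18]
Seven tails, so the longest non-decreasing subsequence has length 7 (e.g. 12, 13, 14, 15, 16, 16, 18).

7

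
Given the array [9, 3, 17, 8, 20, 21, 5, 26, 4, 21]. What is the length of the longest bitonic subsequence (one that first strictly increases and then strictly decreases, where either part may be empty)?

6

inc[i] = longest strictly increasing subsequence ending at i; dec[i] = longest strictly decreasing subsequence starting at i:
i:      1  2  3  4  5  6  7  8  9 10
a[i]:   9  3 17  8 20 21  5 26  4 21
inc:    1  1  2  2  3  4  2  5  2  4
dec:    4  1  4  3  3  3  2  2  1  1
Best peak at i=6 (value 21): inc=4, dec=3, length 4+3−1 = 6.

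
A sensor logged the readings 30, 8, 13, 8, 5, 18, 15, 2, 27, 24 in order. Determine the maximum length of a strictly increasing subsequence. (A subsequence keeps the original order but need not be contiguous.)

4

Let dp[i] be the length of the longest such subsequence ending at index i:
i:      1  2  3  4  5  6  7  8  9 10
a[i]:  30  8 13  8  5 18 15  2 27 24
dp:     1  1  2  1  1  3  3  1  4  4
Maximum dp value is 4.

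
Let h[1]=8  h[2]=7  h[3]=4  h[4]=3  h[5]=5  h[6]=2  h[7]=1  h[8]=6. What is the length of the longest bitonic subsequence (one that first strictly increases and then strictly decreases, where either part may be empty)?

6

inc[i] = longest strictly increasing subsequence ending at i; dec[i] = longest strictly decreasing subsequence starting at i:
i:     1 2 3 4 5 6 7 8
h[i]:  8 7 4 3 5 2 1 6
inc:   1 1 1 1 2 1 1 3
dec:   6 5 4 3 3 2 1 1
Best peak at i=1 (value 8): inc=1, dec=6, length 1+6−1 = 6.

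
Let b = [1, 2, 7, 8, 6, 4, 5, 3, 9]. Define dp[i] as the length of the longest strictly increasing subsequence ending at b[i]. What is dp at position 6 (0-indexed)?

dp[i] = 1 + max{dp[j] : j<i, b[j]<b[i]} (or 1 if no such j):
i:     0 1 2 3 4 5 6 7 8
b[i]:  1 2 7 8 6 4 5 3 9
dp:    1 2 3 4 3 3 4 3 5
At index 6 the value is 4.

4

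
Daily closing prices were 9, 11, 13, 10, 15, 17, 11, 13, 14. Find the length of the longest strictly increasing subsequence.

5

Let dp[i] be the length of the longest such subsequence ending at index i:
i:      1  2  3  4  5  6  7  8  9
a[i]:   9 11 13 10 15 17 11 13 14
dp:     1  2  3  2  4  5  3  4  5
Maximum dp value is 5.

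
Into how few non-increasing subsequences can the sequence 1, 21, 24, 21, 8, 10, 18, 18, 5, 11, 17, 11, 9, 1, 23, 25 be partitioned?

7

The minimum number of non-increasing subsequences covering a sequence equals the length of its longest strictly increasing subsequence.
LIS length is 7 (e.g. 1, 8, 10, 11, 17, 23, 25), so 7 piles are needed.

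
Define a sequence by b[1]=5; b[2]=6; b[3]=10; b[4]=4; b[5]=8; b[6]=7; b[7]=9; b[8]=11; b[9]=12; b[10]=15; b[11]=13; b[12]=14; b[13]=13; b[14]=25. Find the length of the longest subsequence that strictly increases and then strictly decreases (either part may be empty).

inc[i] = longest strictly increasing subsequence ending at i; dec[i] = longest strictly decreasing subsequence starting at i:
i:      1  2  3  4  5  6  7  8  9 10 11 12 13 14
b[i]:   5  6 10  4  8  7  9 11 12 15 13 14 13 25
inc:    1  2  3  1  3  3  4  5  6  7  7  8  7  9
dec:    2  2  3  1  2  1  1  1  1  3  1  2  1  1
Best peak at i=10 (value 15): inc=7, dec=3, length 7+3−1 = 9.

9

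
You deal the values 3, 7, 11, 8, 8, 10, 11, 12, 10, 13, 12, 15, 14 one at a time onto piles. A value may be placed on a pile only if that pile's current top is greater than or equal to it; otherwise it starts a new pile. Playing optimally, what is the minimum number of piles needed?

Place each on the leftmost legal pile:
3 → new pile 1 (tops now [3])
7 → new pile 2 (tops now [3, 7])
11 → new pile 3 (tops now [3, 7, 11])
8 → pile 3 (tops now [3, 7, 8])
8 → pile 3 (tops now [3, 7, 8])
10 → new pile 4 (tops now [3, 7, 8, 10])
11 → new pile 5 (tops now [3, 7, 8, 10, 11])
12 → new pile 6 (tops now [3, 7, 8, 10, 11, 12])
10 → pile 4 (tops now [3, 7, 8, 10, 11, 12])
13 → new pile 7 (tops now [3, 7, 8, 10, 11, 12, 13])
12 → pile 6 (tops now [3, 7, 8, 10, 11, 12, 13])
15 → new pile 8 (tops now [3, 7, 8, 10, 11, 12, 13, 15])
14 → pile 8 (tops now [3, 7, 8, 10, 11, 12, 13, 14])
Eight piles.

8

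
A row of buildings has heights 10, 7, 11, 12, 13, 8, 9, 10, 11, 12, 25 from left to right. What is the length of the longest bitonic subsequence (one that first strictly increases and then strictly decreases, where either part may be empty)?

7

inc[i] = longest strictly increasing subsequence ending at i; dec[i] = longest strictly decreasing subsequence starting at i:
i:      1  2  3  4  5  6  7  8  9 10 11
a[i]:  10  7 11 12 13  8  9 10 11 12 25
inc:    1  1  2  3  4  2  3  4  5  6  7
dec:    2  1  2  2  2  1  1  1  1  1  1
Best peak at i=11 (value 25): inc=7, dec=1, length 7+1−1 = 7.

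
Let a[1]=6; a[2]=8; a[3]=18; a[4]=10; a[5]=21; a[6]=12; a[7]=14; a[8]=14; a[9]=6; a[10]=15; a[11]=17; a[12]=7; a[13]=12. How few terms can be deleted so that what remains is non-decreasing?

5

Fewest deletions = n − (longest non-decreasing subsequence).
Patience tails:
6 → extends → [6]
8 → extends → [6, 8]
18 → extends → [6, 8, 18]
10 → replaces 18 → [6, 8, 10]
21 → extends → [6, 8, 10, 21]
12 → replaces 21 → [6, 8, 10, 12]
14 → extends → [6, 8, 10, 12, 14]
14 → extends → [6, 8, 10, 12, 14, 14]
6 → replaces 8 → [6, 6, 10, 12, 14, 14]
15 → extends → [6, 6, 10, 12, 14, 14, 15]
17 → extends → [6, 6, 10, 12, 14, 14, 15, 17]
7 → replaces 10 → [6, 6, 7, 12, 14, 14, 15, 17]
12 → replaces 14 → [6, 6, 7, 12, 12, 14, 15, 17]
Longest non-decreasing subsequence has length 8, so deletions = 13 − 8 = 5.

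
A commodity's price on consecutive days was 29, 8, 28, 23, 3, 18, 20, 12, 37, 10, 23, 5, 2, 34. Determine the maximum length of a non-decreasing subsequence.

Let dp[i] be the length of the longest such subsequence ending at index i:
i:      1  2  3  4  5  6  7  8  9 10 11 12 13 14
a[i]:  29  8 28 23  3 18 20 12 37 10 23  5  2 34
dp:     1  1  2  2  1  2  3  2  4  2  4  2  1  5
Maximum dp value is 5.

5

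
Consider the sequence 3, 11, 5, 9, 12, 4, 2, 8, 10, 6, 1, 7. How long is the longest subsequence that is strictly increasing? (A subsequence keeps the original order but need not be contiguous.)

4

Track the smallest tail for each achievable length (strict):
3 → extends → [3]
11 → extends → [3, 11]
5 → replaces 11 → [3, 5]
9 → extends → [3, 5, 9]
12 → extends → [3, 5, 9, 12]
4 → replaces 5 → [3, 4, 9, 12]
2 → replaces 3 → [2, 4, 9, 12]
8 → replaces 9 → [2, 4, 8, 12]
10 → replaces 12 → [2, 4, 8, 10]
6 → replaces 8 → [2, 4, 6, 10]
1 → replaces 2 → [1, 4, 6, 10]
7 → replaces 10 → [1, 4, 6, 7]
Four tails, so the longest strictly increasing subsequence has length 4 (e.g. 3, 5, 9, 12).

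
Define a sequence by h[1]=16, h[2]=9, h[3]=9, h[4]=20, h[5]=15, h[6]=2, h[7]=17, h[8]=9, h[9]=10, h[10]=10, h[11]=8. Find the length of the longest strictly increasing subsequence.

Track the smallest tail for each achievable length (strict):
16 → extends → [16]
9 → replaces 16 → [9]
9 → already a tail → [9]
20 → extends → [9, 20]
15 → replaces 20 → [9, 15]
2 → replaces 9 → [2, 15]
17 → extends → [2, 15, 17]
9 → replaces 15 → [2, 9, 17]
10 → replaces 17 → [2, 9, 10]
10 → already a tail → [2, 9, 10]
8 → replaces 9 → [2, 8, 10]
Three tails, so the longest strictly increasing subsequence has length 3 (e.g. 9, 15, 17).

3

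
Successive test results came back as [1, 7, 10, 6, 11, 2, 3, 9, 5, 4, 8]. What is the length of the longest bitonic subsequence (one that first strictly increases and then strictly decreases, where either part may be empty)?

7

inc[i] = longest strictly increasing subsequence ending at i; dec[i] = longest strictly decreasing subsequence starting at i:
i:      1  2  3  4  5  6  7  8  9 10 11
a[i]:   1  7 10  6 11  2  3  9  5  4  8
inc:    1  2  3  2  4  2  3  4  4  4  5
dec:    1  4  4  3  4  1  1  3  2  1  1
Best peak at i=5 (value 11): inc=4, dec=4, length 4+4−1 = 7.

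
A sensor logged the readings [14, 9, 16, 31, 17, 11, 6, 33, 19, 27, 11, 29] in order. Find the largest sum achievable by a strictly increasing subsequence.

Let S[i] be the best sum of a strictly increasing subsequence ending at i:
i:       1   2   3   4   5   6   7   8   9  10  11  12
a[i]:   14   9  16  31  17  11   6  33  19  27  11  29
S:      14   9  30  61  47  20   6  94  66  93  20 122
Maximum is 122 (e.g. 14 + 16 + 17 + 19 + 27 + 29).

122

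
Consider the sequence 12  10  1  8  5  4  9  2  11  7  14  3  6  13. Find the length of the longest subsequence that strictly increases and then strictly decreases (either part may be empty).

6

inc[i] = longest strictly increasing subsequence ending at i; dec[i] = longest strictly decreasing subsequence starting at i:
i:      1  2  3  4  5  6  7  8  9 10 11 12 13 14
a[i]:  12 10  1  8  5  4  9  2 11  7 14  3  6 13
inc:    1  1  1  2  2  2  3  2  4  3  5  3  4  5
dec:    6  5  1  4  3  2  3  1  3  2  2  1  1  1
Best peak at i=1 (value 12): inc=1, dec=6, length 1+6−1 = 6.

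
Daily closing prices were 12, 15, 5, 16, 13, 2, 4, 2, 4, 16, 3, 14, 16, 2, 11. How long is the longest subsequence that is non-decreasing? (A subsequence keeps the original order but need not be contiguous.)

Track the smallest tail for each achievable length (allowing ties):
12 → extends → [12]
15 → extends → [12, 15]
5 → replaces 12 → [5, 15]
16 → extends → [5, 15, 16]
13 → replaces 15 → [5, 13, 16]
2 → replaces 5 → [2, 13, 16]
4 → replaces 13 → [2, 4, 16]
2 → replaces 4 → [2, 2, 16]
4 → replaces 16 → [2, 2, 4]
16 → extends → [2, 2, 4, 16]
3 → replaces 4 → [2, 2, 3, 16]
14 → replaces 16 → [2, 2, 3, 14]
16 → extends → [2, 2, 3, 14, 16]
2 → replaces 3 → [2, 2, 2, 14, 16]
11 → replaces 14 → [2, 2, 2, 11, 16]
Five tails, so the longest non-decreasing subsequence has length 5 (e.g. 12, 15, 16, 16, 16).

5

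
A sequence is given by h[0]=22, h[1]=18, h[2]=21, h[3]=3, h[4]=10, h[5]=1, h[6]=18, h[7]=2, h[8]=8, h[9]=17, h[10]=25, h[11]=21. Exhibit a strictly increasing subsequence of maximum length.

1, 2, 8, 17, 25

Patience tails give the LIS length; then backtrack through the dp parents:
22 → extends → [22]
18 → replaces 22 → [18]
21 → extends → [18, 21]
3 → replaces 18 → [3, 21]
10 → replaces 21 → [3, 10]
1 → replaces 3 → [1, 10]
18 → extends → [1, 10, 18]
2 → replaces 10 → [1, 2, 18]
8 → replaces 18 → [1, 2, 8]
17 → extends → [1, 2, 8, 17]
25 → extends → [1, 2, 8, 17, 25]
21 → replaces 25 → [1, 2, 8, 17, 21]
Length 5; one witness is 1, 2, 8, 17, 25.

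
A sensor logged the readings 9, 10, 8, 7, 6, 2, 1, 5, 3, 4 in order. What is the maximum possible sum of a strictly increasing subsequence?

19

Let S[i] be the best sum of a strictly increasing subsequence ending at i:
i:      1  2  3  4  5  6  7  8  9 10
a[i]:   9 10  8  7  6  2  1  5  3  4
S:      9 19  8  7  6  2  1  7  5  9
Maximum is 19 (e.g. 9 + 10).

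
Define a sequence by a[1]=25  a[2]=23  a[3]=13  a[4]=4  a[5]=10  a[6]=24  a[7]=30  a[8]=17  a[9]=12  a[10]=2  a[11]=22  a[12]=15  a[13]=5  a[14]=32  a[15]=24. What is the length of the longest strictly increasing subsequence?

Let dp[i] be the length of the longest such subsequence ending at index i:
i:      1  2  3  4  5  6  7  8  9 10 11 12 13 14 15
a[i]:  25 23 13  4 10 24 30 17 12  2 22 15  5 32 24
dp:     1  1  1  1  2  3  4  3  3  1  4  4  2  5  5
Maximum dp value is 5.

5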